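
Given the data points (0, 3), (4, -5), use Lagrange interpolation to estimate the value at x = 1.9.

Lagrange interpolation formula:
P(x) = Σ yᵢ × Lᵢ(x)
where Lᵢ(x) = Π_{j≠i} (x - xⱼ)/(xᵢ - xⱼ)

L_0(1.9) = (1.9 - 4)/(0 - 4) = 0.525000
L_1(1.9) = (1.9 - 0)/(4 - 0) = 0.475000

P(1.9) = 3×L_0(1.9) + (-5)×L_1(1.9)
P(1.9) = -0.800000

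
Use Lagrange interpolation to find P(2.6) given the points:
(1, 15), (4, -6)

Lagrange interpolation formula:
P(x) = Σ yᵢ × Lᵢ(x)
where Lᵢ(x) = Π_{j≠i} (x - xⱼ)/(xᵢ - xⱼ)

L_0(2.6) = (2.6 - 4)/(1 - 4) = 0.466667
L_1(2.6) = (2.6 - 1)/(4 - 1) = 0.533333

P(2.6) = 15×L_0(2.6) + (-6)×L_1(2.6)
P(2.6) = 3.800000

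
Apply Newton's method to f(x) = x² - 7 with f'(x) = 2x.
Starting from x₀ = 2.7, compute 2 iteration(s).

f(x) = x² - 7
f'(x) = 2x
x₀ = 2.7

Newton-Raphson formula: x_{n+1} = x_n - f(x_n)/f'(x_n)

Iteration 1:
  f(2.700000) = 0.290000
  f'(2.700000) = 5.400000
  x_1 = 2.700000 - 0.290000/5.400000 = 2.646296
Iteration 2:
  f(2.646296) = 0.002884
  f'(2.646296) = 5.292593
  x_2 = 2.646296 - 0.002884/5.292593 = 2.645751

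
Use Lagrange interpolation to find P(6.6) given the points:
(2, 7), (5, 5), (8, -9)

Lagrange interpolation formula:
P(x) = Σ yᵢ × Lᵢ(x)
where Lᵢ(x) = Π_{j≠i} (x - xⱼ)/(xᵢ - xⱼ)

L_0(6.6) = (6.6 - 5)/(2 - 5) × (6.6 - 8)/(2 - 8) = -0.124444
L_1(6.6) = (6.6 - 2)/(5 - 2) × (6.6 - 8)/(5 - 8) = 0.715556
L_2(6.6) = (6.6 - 2)/(8 - 2) × (6.6 - 5)/(8 - 5) = 0.408889

P(6.6) = 7×L_0(6.6) + 5×L_1(6.6) + (-9)×L_2(6.6)
P(6.6) = -0.973333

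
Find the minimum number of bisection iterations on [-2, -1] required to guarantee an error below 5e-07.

We need (b-a)/2^n ≤ 5e-07
(-1 - (-2))/2^n ≤ 5e-07
1/2^n ≤ 5e-07
2^n ≥ 2000000
n ≥ log₂(2000000) = 20.93
n ≥ 21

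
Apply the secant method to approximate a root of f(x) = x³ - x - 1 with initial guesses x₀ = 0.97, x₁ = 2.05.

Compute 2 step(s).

f(x) = x³ - x - 1
x₀ = 0.97, x₁ = 2.05

Secant formula: x_{n+1} = x_n - f(x_n)(x_n - x_{n-1})/(f(x_n) - f(x_{n-1}))

Iteration 1:
  f(0.970000) = -1.057327
  f(2.050000) = 5.565125
  x_2 = 2.050000 - 5.565125×(2.050000 - 0.970000)/(5.565125 - (-1.057327))
       = 1.142431
Iteration 2:
  f(2.050000) = 5.565125
  f(1.142431) = -0.651390
  x_3 = 1.142431 - (-0.651390)×(1.142431 - 2.050000)/(-0.651390 - 5.565125)
       = 1.237529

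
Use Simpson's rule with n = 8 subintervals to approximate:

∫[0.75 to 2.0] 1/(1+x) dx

f(x) = 1/(1+x)
a = 0.75, b = 2.0, n = 8
h = (b - a)/n = 0.156250

Simpson's rule: (h/3)[f(x₀) + 4f(x₁) + 2f(x₂) + ... + f(xₙ)]

x_0 = 0.7500, f(x_0) = 0.571429, coefficient = 1
x_1 = 0.9062, f(x_1) = 0.524590, coefficient = 4
x_2 = 1.0625, f(x_2) = 0.484848, coefficient = 2
x_3 = 1.2188, f(x_3) = 0.450704, coefficient = 4
x_4 = 1.3750, f(x_4) = 0.421053, coefficient = 2
x_5 = 1.5312, f(x_5) = 0.395062, coefficient = 4
x_6 = 1.6875, f(x_6) = 0.372093, coefficient = 2
x_7 = 1.8438, f(x_7) = 0.351648, coefficient = 4
x_8 = 2.0000, f(x_8) = 0.333333, coefficient = 1

I ≈ (0.156250/3) × 10.348768 = 0.538998
Exact value: 0.538997
Error: 0.000002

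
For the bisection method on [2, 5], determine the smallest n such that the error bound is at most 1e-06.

We need (b-a)/2^n ≤ 1e-06
(5 - 2)/2^n ≤ 1e-06
3/2^n ≤ 1e-06
2^n ≥ 3000000
n ≥ log₂(3000000) = 21.52
n ≥ 22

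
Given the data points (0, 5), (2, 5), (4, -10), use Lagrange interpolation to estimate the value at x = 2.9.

Lagrange interpolation formula:
P(x) = Σ yᵢ × Lᵢ(x)
where Lᵢ(x) = Π_{j≠i} (x - xⱼ)/(xᵢ - xⱼ)

L_0(2.9) = (2.9 - 2)/(0 - 2) × (2.9 - 4)/(0 - 4) = -0.123750
L_1(2.9) = (2.9 - 0)/(2 - 0) × (2.9 - 4)/(2 - 4) = 0.797500
L_2(2.9) = (2.9 - 0)/(4 - 0) × (2.9 - 2)/(4 - 2) = 0.326250

P(2.9) = 5×L_0(2.9) + 5×L_1(2.9) + (-10)×L_2(2.9)
P(2.9) = 0.106250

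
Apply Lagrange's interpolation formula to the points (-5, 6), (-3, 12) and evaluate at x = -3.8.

Lagrange interpolation formula:
P(x) = Σ yᵢ × Lᵢ(x)
where Lᵢ(x) = Π_{j≠i} (x - xⱼ)/(xᵢ - xⱼ)

L_0(-3.8) = (-3.8 - (-3))/(-5 - (-3)) = 0.400000
L_1(-3.8) = (-3.8 - (-5))/(-3 - (-5)) = 0.600000

P(-3.8) = 6×L_0(-3.8) + 12×L_1(-3.8)
P(-3.8) = 9.600000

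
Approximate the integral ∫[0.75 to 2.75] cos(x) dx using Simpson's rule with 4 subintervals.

f(x) = cos(x)
a = 0.75, b = 2.75, n = 4
h = (b - a)/n = 0.500000

Simpson's rule: (h/3)[f(x₀) + 4f(x₁) + 2f(x₂) + ... + f(xₙ)]

x_0 = 0.7500, f(x_0) = 0.731689, coefficient = 1
x_1 = 1.2500, f(x_1) = 0.315322, coefficient = 4
x_2 = 1.7500, f(x_2) = -0.178246, coefficient = 2
x_3 = 2.2500, f(x_3) = -0.628174, coefficient = 4
x_4 = 2.7500, f(x_4) = -0.924302, coefficient = 1

I ≈ (0.500000/3) × -1.800511 = -0.300085
Exact value: -0.299978
Error: 0.000107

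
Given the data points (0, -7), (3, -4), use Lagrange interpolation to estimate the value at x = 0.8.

Lagrange interpolation formula:
P(x) = Σ yᵢ × Lᵢ(x)
where Lᵢ(x) = Π_{j≠i} (x - xⱼ)/(xᵢ - xⱼ)

L_0(0.8) = (0.8 - 3)/(0 - 3) = 0.733333
L_1(0.8) = (0.8 - 0)/(3 - 0) = 0.266667

P(0.8) = (-7)×L_0(0.8) + (-4)×L_1(0.8)
P(0.8) = -6.200000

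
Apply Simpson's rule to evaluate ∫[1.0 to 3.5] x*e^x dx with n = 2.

f(x) = x*e^x
a = 1.0, b = 3.5, n = 2
h = (b - a)/n = 1.250000

Simpson's rule: (h/3)[f(x₀) + 4f(x₁) + 2f(x₂) + ... + f(xₙ)]

x_0 = 1.0000, f(x_0) = 2.718282, coefficient = 1
x_1 = 2.2500, f(x_1) = 21.347406, coefficient = 4
x_2 = 3.5000, f(x_2) = 115.904082, coefficient = 1

I ≈ (1.250000/3) × 204.011986 = 85.004994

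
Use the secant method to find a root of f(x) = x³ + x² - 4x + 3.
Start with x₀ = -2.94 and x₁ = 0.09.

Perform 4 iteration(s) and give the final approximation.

f(x) = x³ + x² - 4x + 3
x₀ = -2.94, x₁ = 0.09

Secant formula: x_{n+1} = x_n - f(x_n)(x_n - x_{n-1})/(f(x_n) - f(x_{n-1}))

Iteration 1:
  f(-2.940000) = -2.008584
  f(0.090000) = 2.648829
  x_2 = 0.090000 - 2.648829×(0.090000 - (-2.940000))/(2.648829 - (-2.008584))
       = -1.633264
Iteration 2:
  f(0.090000) = 2.648829
  f(-1.633264) = 7.843792
  x_3 = -1.633264 - 7.843792×(-1.633264 - 0.090000)/(7.843792 - 2.648829)
       = 0.968665
Iteration 3:
  f(-1.633264) = 7.843792
  f(0.968665) = 0.972562
  x_4 = 0.968665 - 0.972562×(0.968665 - (-1.633264))/(0.972562 - 7.843792)
       = 1.336945
Iteration 4:
  f(0.968665) = 0.972562
  f(1.336945) = 1.829326
  x_5 = 1.336945 - 1.829326×(1.336945 - 0.968665)/(1.829326 - 0.972562)
       = 0.550610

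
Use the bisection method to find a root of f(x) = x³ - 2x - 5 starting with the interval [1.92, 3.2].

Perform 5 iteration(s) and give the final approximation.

f(x) = x³ - 2x - 5
Initial interval: [1.92, 3.2]

Iteration 1:
  c_1 = (1.920000 + 3.200000)/2 = 2.560000
  f(c_1) = f(2.560000) = 6.657216
  f(a) × f(c) < 0, new interval: [1.920000, 2.560000]
Iteration 2:
  c_2 = (1.920000 + 2.560000)/2 = 2.240000
  f(c_2) = f(2.240000) = 1.759424
  f(a) × f(c) < 0, new interval: [1.920000, 2.240000]
Iteration 3:
  c_3 = (1.920000 + 2.240000)/2 = 2.080000
  f(c_3) = f(2.080000) = -0.161088
  f(a) × f(c) ≥ 0, new interval: [2.080000, 2.240000]
Iteration 4:
  c_4 = (2.080000 + 2.240000)/2 = 2.160000
  f(c_4) = f(2.160000) = 0.757696
  f(a) × f(c) < 0, new interval: [2.080000, 2.160000]
Iteration 5:
  c_5 = (2.080000 + 2.160000)/2 = 2.120000
  f(c_5) = f(2.120000) = 0.288128
  f(a) × f(c) < 0, new interval: [2.080000, 2.120000]

After 5 iteration(s), the approximation is c_5 = 2.120000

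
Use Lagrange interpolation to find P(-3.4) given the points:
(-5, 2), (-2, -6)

Lagrange interpolation formula:
P(x) = Σ yᵢ × Lᵢ(x)
where Lᵢ(x) = Π_{j≠i} (x - xⱼ)/(xᵢ - xⱼ)

L_0(-3.4) = (-3.4 - (-2))/(-5 - (-2)) = 0.466667
L_1(-3.4) = (-3.4 - (-5))/(-2 - (-5)) = 0.533333

P(-3.4) = 2×L_0(-3.4) + (-6)×L_1(-3.4)
P(-3.4) = -2.266667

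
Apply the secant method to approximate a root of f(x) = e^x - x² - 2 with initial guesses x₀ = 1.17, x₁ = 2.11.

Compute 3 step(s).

f(x) = e^x - x² - 2
x₀ = 1.17, x₁ = 2.11

Secant formula: x_{n+1} = x_n - f(x_n)(x_n - x_{n-1})/(f(x_n) - f(x_{n-1}))

Iteration 1:
  f(1.170000) = -0.146907
  f(2.110000) = 1.796141
  x_2 = 2.110000 - 1.796141×(2.110000 - 1.170000)/(1.796141 - (-0.146907))
       = 1.241070
Iteration 2:
  f(2.110000) = 1.796141
  f(1.241070) = -0.080942
  x_3 = 1.241070 - (-0.080942)×(1.241070 - 2.110000)/(-0.080942 - 1.796141)
       = 1.278539
Iteration 3:
  f(1.241070) = -0.080942
  f(1.278539) = -0.043273
  x_4 = 1.278539 - (-0.043273)×(1.278539 - 1.241070)/(-0.043273 - (-0.080942))
       = 1.321583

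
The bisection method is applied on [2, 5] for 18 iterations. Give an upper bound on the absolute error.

Bisection error bound: |error| ≤ (b-a)/2^n
|error| ≤ (5 - 2)/2^18 = 3/2^18
|error| ≤ 0.0000114441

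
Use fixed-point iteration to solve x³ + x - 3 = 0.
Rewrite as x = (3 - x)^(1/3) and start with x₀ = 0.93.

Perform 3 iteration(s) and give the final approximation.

Equation: x³ + x - 3 = 0
Fixed-point form: x = (3 - x)^(1/3)
x₀ = 0.93

x_1 = g(0.930000) = 1.274452
x_2 = g(1.274452) = 1.199432
x_3 = g(1.199432) = 1.216568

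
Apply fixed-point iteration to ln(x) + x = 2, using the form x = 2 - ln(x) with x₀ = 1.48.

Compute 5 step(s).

Equation: ln(x) + x = 2
Fixed-point form: x = 2 - ln(x)
x₀ = 1.48

x_1 = g(1.480000) = 1.607958
x_2 = g(1.607958) = 1.525035
x_3 = g(1.525035) = 1.577983
x_4 = g(1.577983) = 1.543853
x_5 = g(1.543853) = 1.565719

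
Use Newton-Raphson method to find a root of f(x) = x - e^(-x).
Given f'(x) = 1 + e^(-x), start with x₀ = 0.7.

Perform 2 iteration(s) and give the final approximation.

f(x) = x - e^(-x)
f'(x) = 1 + e^(-x)
x₀ = 0.7

Newton-Raphson formula: x_{n+1} = x_n - f(x_n)/f'(x_n)

Iteration 1:
  f(0.700000) = 0.203415
  f'(0.700000) = 1.496585
  x_1 = 0.700000 - 0.203415/1.496585 = 0.564081
Iteration 2:
  f(0.564081) = -0.004802
  f'(0.564081) = 1.568883
  x_2 = 0.564081 - (-0.004802)/1.568883 = 0.567142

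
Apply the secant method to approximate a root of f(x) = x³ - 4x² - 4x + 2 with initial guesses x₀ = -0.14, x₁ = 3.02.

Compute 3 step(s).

f(x) = x³ - 4x² - 4x + 2
x₀ = -0.14, x₁ = 3.02

Secant formula: x_{n+1} = x_n - f(x_n)(x_n - x_{n-1})/(f(x_n) - f(x_{n-1}))

Iteration 1:
  f(-0.140000) = 2.478856
  f(3.020000) = -19.017992
  x_2 = 3.020000 - (-19.017992)×(3.020000 - (-0.140000))/(-19.017992 - 2.478856)
       = 0.224388
Iteration 2:
  f(3.020000) = -19.017992
  f(0.224388) = 0.912348
  x_3 = 0.224388 - 0.912348×(0.224388 - 3.020000)/(0.912348 - (-19.017992))
       = 0.352362
Iteration 3:
  f(0.224388) = 0.912348
  f(0.352362) = 0.137665
  x_4 = 0.352362 - 0.137665×(0.352362 - 0.224388)/(0.137665 - 0.912348)
       = 0.375104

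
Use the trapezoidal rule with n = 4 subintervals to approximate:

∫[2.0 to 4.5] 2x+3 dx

f(x) = 2x+3
a = 2.0, b = 4.5, n = 4
h = (b - a)/n = 0.625000

Trapezoidal rule: (h/2)[f(x₀) + 2f(x₁) + 2f(x₂) + ... + f(xₙ)]

x_0 = 2.0000, f(x_0) = 7.000000, coefficient = 1
x_1 = 2.6250, f(x_1) = 8.250000, coefficient = 2
x_2 = 3.2500, f(x_2) = 9.500000, coefficient = 2
x_3 = 3.8750, f(x_3) = 10.750000, coefficient = 2
x_4 = 4.5000, f(x_4) = 12.000000, coefficient = 1

I ≈ (0.625000/2) × 76.000000 = 23.750000
Exact value: 23.750000
Error: 0.000000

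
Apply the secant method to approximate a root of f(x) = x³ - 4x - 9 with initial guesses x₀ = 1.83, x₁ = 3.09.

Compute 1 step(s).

f(x) = x³ - 4x - 9
x₀ = 1.83, x₁ = 3.09

Secant formula: x_{n+1} = x_n - f(x_n)(x_n - x_{n-1})/(f(x_n) - f(x_{n-1}))

Iteration 1:
  f(1.830000) = -10.191513
  f(3.090000) = 8.143629
  x_2 = 3.090000 - 8.143629×(3.090000 - 1.830000)/(8.143629 - (-10.191513))
       = 2.530366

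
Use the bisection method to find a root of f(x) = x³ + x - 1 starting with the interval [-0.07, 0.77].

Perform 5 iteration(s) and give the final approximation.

f(x) = x³ + x - 1
Initial interval: [-0.07, 0.77]

Iteration 1:
  c_1 = (-0.070000 + 0.770000)/2 = 0.350000
  f(c_1) = f(0.350000) = -0.607125
  f(a) × f(c) ≥ 0, new interval: [0.350000, 0.770000]
Iteration 2:
  c_2 = (0.350000 + 0.770000)/2 = 0.560000
  f(c_2) = f(0.560000) = -0.264384
  f(a) × f(c) ≥ 0, new interval: [0.560000, 0.770000]
Iteration 3:
  c_3 = (0.560000 + 0.770000)/2 = 0.665000
  f(c_3) = f(0.665000) = -0.040920
  f(a) × f(c) ≥ 0, new interval: [0.665000, 0.770000]
Iteration 4:
  c_4 = (0.665000 + 0.770000)/2 = 0.717500
  f(c_4) = f(0.717500) = 0.086873
  f(a) × f(c) < 0, new interval: [0.665000, 0.717500]
Iteration 5:
  c_5 = (0.665000 + 0.717500)/2 = 0.691250
  f(c_5) = f(0.691250) = 0.021548
  f(a) × f(c) < 0, new interval: [0.665000, 0.691250]

After 5 iteration(s), the approximation is c_5 = 0.691250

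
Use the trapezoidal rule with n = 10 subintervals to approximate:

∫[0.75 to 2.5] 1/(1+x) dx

f(x) = 1/(1+x)
a = 0.75, b = 2.5, n = 10
h = (b - a)/n = 0.175000

Trapezoidal rule: (h/2)[f(x₀) + 2f(x₁) + 2f(x₂) + ... + f(xₙ)]

x_0 = 0.7500, f(x_0) = 0.571429, coefficient = 1
x_1 = 0.9250, f(x_1) = 0.519481, coefficient = 2
x_2 = 1.1000, f(x_2) = 0.476190, coefficient = 2
x_3 = 1.2750, f(x_3) = 0.439560, coefficient = 2
x_4 = 1.4500, f(x_4) = 0.408163, coefficient = 2
x_5 = 1.6250, f(x_5) = 0.380952, coefficient = 2
x_6 = 1.8000, f(x_6) = 0.357143, coefficient = 2
x_7 = 1.9750, f(x_7) = 0.336134, coefficient = 2
x_8 = 2.1500, f(x_8) = 0.317460, coefficient = 2
x_9 = 2.3250, f(x_9) = 0.300752, coefficient = 2
x_10 = 2.5000, f(x_10) = 0.285714, coefficient = 1

I ≈ (0.175000/2) × 7.928816 = 0.693771
Exact value: 0.693147
Error: 0.000624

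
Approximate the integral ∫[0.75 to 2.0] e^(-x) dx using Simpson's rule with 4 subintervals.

f(x) = e^(-x)
a = 0.75, b = 2.0, n = 4
h = (b - a)/n = 0.312500

Simpson's rule: (h/3)[f(x₀) + 4f(x₁) + 2f(x₂) + ... + f(xₙ)]

x_0 = 0.7500, f(x_0) = 0.472367, coefficient = 1
x_1 = 1.0625, f(x_1) = 0.345591, coefficient = 4
x_2 = 1.3750, f(x_2) = 0.252840, coefficient = 2
x_3 = 1.6875, f(x_3) = 0.184981, coefficient = 4
x_4 = 2.0000, f(x_4) = 0.135335, coefficient = 1

I ≈ (0.312500/3) × 3.235670 = 0.337049
Exact value: 0.337031
Error: 0.000018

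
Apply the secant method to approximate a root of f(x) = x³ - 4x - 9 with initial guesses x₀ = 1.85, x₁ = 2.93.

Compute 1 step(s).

f(x) = x³ - 4x - 9
x₀ = 1.85, x₁ = 2.93

Secant formula: x_{n+1} = x_n - f(x_n)(x_n - x_{n-1})/(f(x_n) - f(x_{n-1}))

Iteration 1:
  f(1.850000) = -10.068375
  f(2.930000) = 4.433757
  x_2 = 2.930000 - 4.433757×(2.930000 - 1.850000)/(4.433757 - (-10.068375))
       = 2.599810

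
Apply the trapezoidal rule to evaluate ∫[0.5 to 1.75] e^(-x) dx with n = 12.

f(x) = e^(-x)
a = 0.5, b = 1.75, n = 12
h = (b - a)/n = 0.104167

Trapezoidal rule: (h/2)[f(x₀) + 2f(x₁) + 2f(x₂) + ... + f(xₙ)]

x_0 = 0.5000, f(x_0) = 0.606531, coefficient = 1
x_1 = 0.6042, f(x_1) = 0.546530, coefficient = 2
x_2 = 0.7083, f(x_2) = 0.492464, coefficient = 2
x_3 = 0.8125, f(x_3) = 0.443747, coefficient = 2
x_4 = 0.9167, f(x_4) = 0.399850, coefficient = 2
x_5 = 1.0208, f(x_5) = 0.360295, coefficient = 2
x_6 = 1.1250, f(x_6) = 0.324652, coefficient = 2
x_7 = 1.2292, f(x_7) = 0.292536, coefficient = 2
x_8 = 1.3333, f(x_8) = 0.263597, coefficient = 2
x_9 = 1.4375, f(x_9) = 0.237521, coefficient = 2
x_10 = 1.5417, f(x_10) = 0.214024, coefficient = 2
x_11 = 1.6458, f(x_11) = 0.192852, coefficient = 2
x_12 = 1.7500, f(x_12) = 0.173774, coefficient = 1

I ≈ (0.104167/2) × 8.316441 = 0.433148
Exact value: 0.432757
Error: 0.000391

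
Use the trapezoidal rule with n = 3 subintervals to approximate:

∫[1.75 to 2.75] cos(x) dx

f(x) = cos(x)
a = 1.75, b = 2.75, n = 3
h = (b - a)/n = 0.333333

Trapezoidal rule: (h/2)[f(x₀) + 2f(x₁) + 2f(x₂) + ... + f(xₙ)]

x_0 = 1.7500, f(x_0) = -0.178246, coefficient = 1
x_1 = 2.0833, f(x_1) = -0.490390, coefficient = 2
x_2 = 2.4167, f(x_2) = -0.748549, coefficient = 2
x_3 = 2.7500, f(x_3) = -0.924302, coefficient = 1

I ≈ (0.333333/2) × -3.580425 = -0.596738
Exact value: -0.602325
Error: 0.005587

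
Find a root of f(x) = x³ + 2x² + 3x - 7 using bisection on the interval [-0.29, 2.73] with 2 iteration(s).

f(x) = x³ + 2x² + 3x - 7
Initial interval: [-0.29, 2.73]

Iteration 1:
  c_1 = (-0.290000 + 2.730000)/2 = 1.220000
  f(c_1) = f(1.220000) = 1.452648
  f(a) × f(c) < 0, new interval: [-0.290000, 1.220000]
Iteration 2:
  c_2 = (-0.290000 + 1.220000)/2 = 0.465000
  f(c_2) = f(0.465000) = -5.072005
  f(a) × f(c) ≥ 0, new interval: [0.465000, 1.220000]

After 2 iteration(s), the approximation is c_2 = 0.465000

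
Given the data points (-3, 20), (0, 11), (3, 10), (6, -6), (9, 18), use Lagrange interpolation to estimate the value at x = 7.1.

Lagrange interpolation formula:
P(x) = Σ yᵢ × Lᵢ(x)
where Lᵢ(x) = Π_{j≠i} (x - xⱼ)/(xᵢ - xⱼ)

L_0(7.1) = (7.1 - 0)/(-3 - 0) × (7.1 - 3)/(-3 - 3) × (7.1 - 6)/(-3 - 6) × (7.1 - 9)/(-3 - 9) = -0.031296
L_1(7.1) = (7.1 - (-3))/(0 - (-3)) × (7.1 - 3)/(0 - 3) × (7.1 - 6)/(0 - 6) × (7.1 - 9)/(0 - 9) = 0.178080
L_2(7.1) = (7.1 - (-3))/(3 - (-3)) × (7.1 - 0)/(3 - 0) × (7.1 - 6)/(3 - 6) × (7.1 - 9)/(3 - 9) = -0.462574
L_3(7.1) = (7.1 - (-3))/(6 - (-3)) × (7.1 - 0)/(6 - 0) × (7.1 - 3)/(6 - 3) × (7.1 - 9)/(6 - 9) = 1.149426
L_4(7.1) = (7.1 - (-3))/(9 - (-3)) × (7.1 - 0)/(9 - 0) × (7.1 - 3)/(9 - 3) × (7.1 - 6)/(9 - 6) = 0.166364

P(7.1) = 20×L_0(7.1) + 11×L_1(7.1) + 10×L_2(7.1) + (-6)×L_3(7.1) + 18×L_4(7.1)
P(7.1) = -7.194780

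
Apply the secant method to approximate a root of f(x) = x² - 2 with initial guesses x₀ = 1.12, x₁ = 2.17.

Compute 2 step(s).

f(x) = x² - 2
x₀ = 1.12, x₁ = 2.17

Secant formula: x_{n+1} = x_n - f(x_n)(x_n - x_{n-1})/(f(x_n) - f(x_{n-1}))

Iteration 1:
  f(1.120000) = -0.745600
  f(2.170000) = 2.708900
  x_2 = 2.170000 - 2.708900×(2.170000 - 1.120000)/(2.708900 - (-0.745600))
       = 1.346626
Iteration 2:
  f(2.170000) = 2.708900
  f(1.346626) = -0.186598
  x_3 = 1.346626 - (-0.186598)×(1.346626 - 2.170000)/(-0.186598 - 2.708900)
       = 1.399688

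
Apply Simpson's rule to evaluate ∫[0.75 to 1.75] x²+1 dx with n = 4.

f(x) = x²+1
a = 0.75, b = 1.75, n = 4
h = (b - a)/n = 0.250000

Simpson's rule: (h/3)[f(x₀) + 4f(x₁) + 2f(x₂) + ... + f(xₙ)]

x_0 = 0.7500, f(x_0) = 1.562500, coefficient = 1
x_1 = 1.0000, f(x_1) = 2.000000, coefficient = 4
x_2 = 1.2500, f(x_2) = 2.562500, coefficient = 2
x_3 = 1.5000, f(x_3) = 3.250000, coefficient = 4
x_4 = 1.7500, f(x_4) = 4.062500, coefficient = 1

I ≈ (0.250000/3) × 31.750000 = 2.645833
Exact value: 2.645833
Error: 0.000000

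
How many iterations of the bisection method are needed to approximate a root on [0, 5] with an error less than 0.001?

We need (b-a)/2^n ≤ 0.001
(5 - 0)/2^n ≤ 0.001
5/2^n ≤ 0.001
2^n ≥ 5000
n ≥ log₂(5000) = 12.29
n ≥ 13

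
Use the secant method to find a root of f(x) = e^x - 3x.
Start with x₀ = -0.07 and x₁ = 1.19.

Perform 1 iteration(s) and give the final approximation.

f(x) = e^x - 3x
x₀ = -0.07, x₁ = 1.19

Secant formula: x_{n+1} = x_n - f(x_n)(x_n - x_{n-1})/(f(x_n) - f(x_{n-1}))

Iteration 1:
  f(-0.070000) = 1.142394
  f(1.190000) = -0.282919
  x_2 = 1.190000 - (-0.282919)×(1.190000 - (-0.070000))/(-0.282919 - 1.142394)
       = 0.939895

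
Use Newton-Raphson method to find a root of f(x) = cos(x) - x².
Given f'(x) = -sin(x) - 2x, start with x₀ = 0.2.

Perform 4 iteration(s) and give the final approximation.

f(x) = cos(x) - x²
f'(x) = -sin(x) - 2x
x₀ = 0.2

Newton-Raphson formula: x_{n+1} = x_n - f(x_n)/f'(x_n)

Iteration 1:
  f(0.200000) = 0.940067
  f'(0.200000) = -0.598669
  x_1 = 0.200000 - 0.940067/(-0.598669) = 1.770260
Iteration 2:
  f(1.770260) = -3.331965
  f'(1.770260) = -4.520693
  x_2 = 1.770260 - (-3.331965)/(-4.520693) = 1.033213
Iteration 3:
  f(1.033213) = -0.555467
  f'(1.033213) = -2.925374
  x_3 = 1.033213 - (-0.555467)/(-2.925374) = 0.843334
Iteration 4:
  f(0.843334) = -0.046236
  f'(0.843334) = -2.433532
  x_4 = 0.843334 - (-0.046236)/(-2.433532) = 0.824335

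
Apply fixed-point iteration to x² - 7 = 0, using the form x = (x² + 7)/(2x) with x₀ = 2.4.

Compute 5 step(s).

Equation: x² - 7 = 0
Fixed-point form: x = (x² + 7)/(2x)
x₀ = 2.4

x_1 = g(2.400000) = 2.658333
x_2 = g(2.658333) = 2.645781
x_3 = g(2.645781) = 2.645751
x_4 = g(2.645751) = 2.645751
x_5 = g(2.645751) = 2.645751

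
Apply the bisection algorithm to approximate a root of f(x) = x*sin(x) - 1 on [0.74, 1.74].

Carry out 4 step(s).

f(x) = x*sin(x) - 1
Initial interval: [0.74, 1.74]

Iteration 1:
  c_1 = (0.740000 + 1.740000)/2 = 1.240000
  f(c_1) = f(1.240000) = 0.172772
  f(a) × f(c) < 0, new interval: [0.740000, 1.240000]
Iteration 2:
  c_2 = (0.740000 + 1.240000)/2 = 0.990000
  f(c_2) = f(0.990000) = -0.172334
  f(a) × f(c) ≥ 0, new interval: [0.990000, 1.240000]
Iteration 3:
  c_3 = (0.990000 + 1.240000)/2 = 1.115000
  f(c_3) = f(1.115000) = 0.001171
  f(a) × f(c) < 0, new interval: [0.990000, 1.115000]
Iteration 4:
  c_4 = (0.990000 + 1.115000)/2 = 1.052500
  f(c_4) = f(1.052500) = -0.085731
  f(a) × f(c) ≥ 0, new interval: [1.052500, 1.115000]

After 4 iteration(s), the approximation is c_4 = 1.052500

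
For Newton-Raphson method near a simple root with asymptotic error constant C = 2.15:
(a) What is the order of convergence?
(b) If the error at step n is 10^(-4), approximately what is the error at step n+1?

(a) Newton-Raphson has quadratic (order 2) convergence near simple roots.
    This means |e_{n+1}| ≈ C|e_n|².

(b) With |e_n| = 10^(-4) and C = 2.15:
    |e_{n+1}| ≈ 2.15 × (10^(-4))² = 2.15 × 10^(-8)

(a) 2 (quadratic); (b) |e_{n+1}| ≈ 2.150e-08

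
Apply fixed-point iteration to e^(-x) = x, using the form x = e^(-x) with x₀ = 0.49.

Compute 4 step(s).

Equation: e^(-x) = x
Fixed-point form: x = e^(-x)
x₀ = 0.49

x_1 = g(0.490000) = 0.612626
x_2 = g(0.612626) = 0.541926
x_3 = g(0.541926) = 0.581627
x_4 = g(0.581627) = 0.558988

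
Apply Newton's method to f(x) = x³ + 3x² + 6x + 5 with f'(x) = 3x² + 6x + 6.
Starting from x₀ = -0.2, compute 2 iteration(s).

f(x) = x³ + 3x² + 6x + 5
f'(x) = 3x² + 6x + 6
x₀ = -0.2

Newton-Raphson formula: x_{n+1} = x_n - f(x_n)/f'(x_n)

Iteration 1:
  f(-0.200000) = 3.912000
  f'(-0.200000) = 4.920000
  x_1 = -0.200000 - 3.912000/4.920000 = -0.995122
Iteration 2:
  f(-0.995122) = 1.014634
  f'(-0.995122) = 3.000071
  x_2 = -0.995122 - 1.014634/3.000071 = -1.333325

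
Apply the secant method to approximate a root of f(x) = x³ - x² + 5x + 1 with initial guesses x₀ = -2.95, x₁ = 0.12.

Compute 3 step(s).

f(x) = x³ - x² + 5x + 1
x₀ = -2.95, x₁ = 0.12

Secant formula: x_{n+1} = x_n - f(x_n)(x_n - x_{n-1})/(f(x_n) - f(x_{n-1}))

Iteration 1:
  f(-2.950000) = -48.124875
  f(0.120000) = 1.587328
  x_2 = 0.120000 - 1.587328×(0.120000 - (-2.950000))/(1.587328 - (-48.124875))
       = 0.021974
Iteration 2:
  f(0.120000) = 1.587328
  f(0.021974) = 1.109397
  x_3 = 0.021974 - 1.109397×(0.021974 - 0.120000)/(1.109397 - 1.587328)
       = -0.205569
Iteration 3:
  f(0.021974) = 1.109397
  f(-0.205569) = -0.078792
  x_4 = -0.205569 - (-0.078792)×(-0.205569 - 0.021974)/(-0.078792 - 1.109397)
       = -0.190480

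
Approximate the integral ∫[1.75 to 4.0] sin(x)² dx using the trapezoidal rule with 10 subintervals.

f(x) = sin(x)²
a = 1.75, b = 4.0, n = 10
h = (b - a)/n = 0.225000

Trapezoidal rule: (h/2)[f(x₀) + 2f(x₁) + 2f(x₂) + ... + f(xₙ)]

x_0 = 1.7500, f(x_0) = 0.968228, coefficient = 1
x_1 = 1.9750, f(x_1) = 0.845326, coefficient = 2
x_2 = 2.2000, f(x_2) = 0.653666, coefficient = 2
x_3 = 2.4250, f(x_3) = 0.431411, coefficient = 2
x_4 = 2.6500, f(x_4) = 0.222813, coefficient = 2
x_5 = 2.8750, f(x_5) = 0.069404, coefficient = 2
x_6 = 3.1000, f(x_6) = 0.001729, coefficient = 2
x_7 = 3.3250, f(x_7) = 0.033263, coefficient = 2
x_8 = 3.5500, f(x_8) = 0.157727, coefficient = 2
x_9 = 3.7750, f(x_9) = 0.350339, coefficient = 2
x_10 = 4.0000, f(x_10) = 0.572750, coefficient = 1

I ≈ (0.225000/2) × 7.072334 = 0.795638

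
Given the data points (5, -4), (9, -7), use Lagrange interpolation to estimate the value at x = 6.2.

Lagrange interpolation formula:
P(x) = Σ yᵢ × Lᵢ(x)
where Lᵢ(x) = Π_{j≠i} (x - xⱼ)/(xᵢ - xⱼ)

L_0(6.2) = (6.2 - 9)/(5 - 9) = 0.700000
L_1(6.2) = (6.2 - 5)/(9 - 5) = 0.300000

P(6.2) = (-4)×L_0(6.2) + (-7)×L_1(6.2)
P(6.2) = -4.900000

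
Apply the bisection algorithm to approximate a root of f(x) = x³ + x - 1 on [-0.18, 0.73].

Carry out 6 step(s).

f(x) = x³ + x - 1
Initial interval: [-0.18, 0.73]

Iteration 1:
  c_1 = (-0.180000 + 0.730000)/2 = 0.275000
  f(c_1) = f(0.275000) = -0.704203
  f(a) × f(c) ≥ 0, new interval: [0.275000, 0.730000]
Iteration 2:
  c_2 = (0.275000 + 0.730000)/2 = 0.502500
  f(c_2) = f(0.502500) = -0.370616
  f(a) × f(c) ≥ 0, new interval: [0.502500, 0.730000]
Iteration 3:
  c_3 = (0.502500 + 0.730000)/2 = 0.616250
  f(c_3) = f(0.616250) = -0.149720
  f(a) × f(c) ≥ 0, new interval: [0.616250, 0.730000]
Iteration 4:
  c_4 = (0.616250 + 0.730000)/2 = 0.673125
  f(c_4) = f(0.673125) = -0.021884
  f(a) × f(c) ≥ 0, new interval: [0.673125, 0.730000]
Iteration 5:
  c_5 = (0.673125 + 0.730000)/2 = 0.701562
  f(c_5) = f(0.701562) = 0.046865
  f(a) × f(c) < 0, new interval: [0.673125, 0.701562]
Iteration 6:
  c_6 = (0.673125 + 0.701562)/2 = 0.687344
  f(c_6) = f(0.687344) = 0.012073
  f(a) × f(c) < 0, new interval: [0.673125, 0.687344]

After 6 iteration(s), the approximation is c_6 = 0.687344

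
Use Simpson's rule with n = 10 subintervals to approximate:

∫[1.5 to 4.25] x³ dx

f(x) = x³
a = 1.5, b = 4.25, n = 10
h = (b - a)/n = 0.275000

Simpson's rule: (h/3)[f(x₀) + 4f(x₁) + 2f(x₂) + ... + f(xₙ)]

x_0 = 1.5000, f(x_0) = 3.375000, coefficient = 1
x_1 = 1.7750, f(x_1) = 5.592359, coefficient = 4
x_2 = 2.0500, f(x_2) = 8.615125, coefficient = 2
x_3 = 2.3250, f(x_3) = 12.568078, coefficient = 4
x_4 = 2.6000, f(x_4) = 17.576000, coefficient = 2
x_5 = 2.8750, f(x_5) = 23.763672, coefficient = 4
x_6 = 3.1500, f(x_6) = 31.255875, coefficient = 2
x_7 = 3.4250, f(x_7) = 40.177391, coefficient = 4
x_8 = 3.7000, f(x_8) = 50.653000, coefficient = 2
x_9 = 3.9750, f(x_9) = 62.807484, coefficient = 4
x_10 = 4.2500, f(x_10) = 76.765625, coefficient = 1

I ≈ (0.275000/3) × 875.976563 = 80.297852
Exact value: 80.297852
Error: 0.000000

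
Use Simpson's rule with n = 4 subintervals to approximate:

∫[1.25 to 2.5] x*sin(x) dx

f(x) = x*sin(x)
a = 1.25, b = 2.5, n = 4
h = (b - a)/n = 0.312500

Simpson's rule: (h/3)[f(x₀) + 4f(x₁) + 2f(x₂) + ... + f(xₙ)]

x_0 = 1.2500, f(x_0) = 1.186231, coefficient = 1
x_1 = 1.5625, f(x_1) = 1.562446, coefficient = 4
x_2 = 1.8750, f(x_2) = 1.788911, coefficient = 2
x_3 = 2.1875, f(x_3) = 1.784539, coefficient = 4
x_4 = 2.5000, f(x_4) = 1.496180, coefficient = 1

I ≈ (0.312500/3) × 19.648174 = 2.046685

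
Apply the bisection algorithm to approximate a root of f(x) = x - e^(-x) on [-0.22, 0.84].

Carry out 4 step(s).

f(x) = x - e^(-x)
Initial interval: [-0.22, 0.84]

Iteration 1:
  c_1 = (-0.220000 + 0.840000)/2 = 0.310000
  f(c_1) = f(0.310000) = -0.423447
  f(a) × f(c) ≥ 0, new interval: [0.310000, 0.840000]
Iteration 2:
  c_2 = (0.310000 + 0.840000)/2 = 0.575000
  f(c_2) = f(0.575000) = 0.012295
  f(a) × f(c) < 0, new interval: [0.310000, 0.575000]
Iteration 3:
  c_3 = (0.310000 + 0.575000)/2 = 0.442500
  f(c_3) = f(0.442500) = -0.199928
  f(a) × f(c) ≥ 0, new interval: [0.442500, 0.575000]
Iteration 4:
  c_4 = (0.442500 + 0.575000)/2 = 0.508750
  f(c_4) = f(0.508750) = -0.092497
  f(a) × f(c) ≥ 0, new interval: [0.508750, 0.575000]

After 4 iteration(s), the approximation is c_4 = 0.508750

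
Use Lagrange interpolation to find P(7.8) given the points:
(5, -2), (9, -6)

Lagrange interpolation formula:
P(x) = Σ yᵢ × Lᵢ(x)
where Lᵢ(x) = Π_{j≠i} (x - xⱼ)/(xᵢ - xⱼ)

L_0(7.8) = (7.8 - 9)/(5 - 9) = 0.300000
L_1(7.8) = (7.8 - 5)/(9 - 5) = 0.700000

P(7.8) = (-2)×L_0(7.8) + (-6)×L_1(7.8)
P(7.8) = -4.800000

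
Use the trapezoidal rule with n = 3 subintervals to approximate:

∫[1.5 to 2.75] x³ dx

f(x) = x³
a = 1.5, b = 2.75, n = 3
h = (b - a)/n = 0.416667

Trapezoidal rule: (h/2)[f(x₀) + 2f(x₁) + 2f(x₂) + ... + f(xₙ)]

x_0 = 1.5000, f(x_0) = 3.375000, coefficient = 1
x_1 = 1.9167, f(x_1) = 7.041088, coefficient = 2
x_2 = 2.3333, f(x_2) = 12.703704, coefficient = 2
x_3 = 2.7500, f(x_3) = 20.796875, coefficient = 1

I ≈ (0.416667/2) × 63.661458 = 13.262804
Exact value: 13.032227
Error: 0.230577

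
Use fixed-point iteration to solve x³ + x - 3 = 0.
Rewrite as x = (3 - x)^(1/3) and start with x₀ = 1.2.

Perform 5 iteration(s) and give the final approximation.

Equation: x³ + x - 3 = 0
Fixed-point form: x = (3 - x)^(1/3)
x₀ = 1.2

x_1 = g(1.200000) = 1.216440
x_2 = g(1.216440) = 1.212726
x_3 = g(1.212726) = 1.213567
x_4 = g(1.213567) = 1.213377
x_5 = g(1.213377) = 1.213420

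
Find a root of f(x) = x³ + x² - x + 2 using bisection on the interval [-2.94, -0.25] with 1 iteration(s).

f(x) = x³ + x² - x + 2
Initial interval: [-2.94, -0.25]

Iteration 1:
  c_1 = (-2.940000 + (-0.250000))/2 = -1.595000
  f(c_1) = f(-1.595000) = 2.081305
  f(a) × f(c) < 0, new interval: [-2.940000, -1.595000]

After 1 iteration(s), the approximation is c_1 = -1.595000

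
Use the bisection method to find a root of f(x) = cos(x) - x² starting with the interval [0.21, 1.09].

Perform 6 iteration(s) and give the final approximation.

f(x) = cos(x) - x²
Initial interval: [0.21, 1.09]

Iteration 1:
  c_1 = (0.210000 + 1.090000)/2 = 0.650000
  f(c_1) = f(0.650000) = 0.373584
  f(a) × f(c) ≥ 0, new interval: [0.650000, 1.090000]
Iteration 2:
  c_2 = (0.650000 + 1.090000)/2 = 0.870000
  f(c_2) = f(0.870000) = -0.112073
  f(a) × f(c) < 0, new interval: [0.650000, 0.870000]
Iteration 3:
  c_3 = (0.650000 + 0.870000)/2 = 0.760000
  f(c_3) = f(0.760000) = 0.147236
  f(a) × f(c) ≥ 0, new interval: [0.760000, 0.870000]
Iteration 4:
  c_4 = (0.760000 + 0.870000)/2 = 0.815000
  f(c_4) = f(0.815000) = 0.021643
  f(a) × f(c) ≥ 0, new interval: [0.815000, 0.870000]
Iteration 5:
  c_5 = (0.815000 + 0.870000)/2 = 0.842500
  f(c_5) = f(0.842500) = -0.044207
  f(a) × f(c) < 0, new interval: [0.815000, 0.842500]
Iteration 6:
  c_6 = (0.815000 + 0.842500)/2 = 0.828750
  f(c_6) = f(0.828750) = -0.011029
  f(a) × f(c) < 0, new interval: [0.815000, 0.828750]

After 6 iteration(s), the approximation is c_6 = 0.828750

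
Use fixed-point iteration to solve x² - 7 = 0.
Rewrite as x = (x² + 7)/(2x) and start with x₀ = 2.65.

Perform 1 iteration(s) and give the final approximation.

Equation: x² - 7 = 0
Fixed-point form: x = (x² + 7)/(2x)
x₀ = 2.65

x_1 = g(2.650000) = 2.645755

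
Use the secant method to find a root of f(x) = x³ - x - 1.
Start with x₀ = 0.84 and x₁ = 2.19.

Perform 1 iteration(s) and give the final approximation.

f(x) = x³ - x - 1
x₀ = 0.84, x₁ = 2.19

Secant formula: x_{n+1} = x_n - f(x_n)(x_n - x_{n-1})/(f(x_n) - f(x_{n-1}))

Iteration 1:
  f(0.840000) = -1.247296
  f(2.190000) = 7.313459
  x_2 = 2.190000 - 7.313459×(2.190000 - 0.840000)/(7.313459 - (-1.247296))
       = 1.036694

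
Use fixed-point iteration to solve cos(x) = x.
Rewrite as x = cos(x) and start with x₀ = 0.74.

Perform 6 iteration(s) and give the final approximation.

Equation: cos(x) = x
Fixed-point form: x = cos(x)
x₀ = 0.74

x_1 = g(0.740000) = 0.738469
x_2 = g(0.738469) = 0.739500
x_3 = g(0.739500) = 0.738805
x_4 = g(0.738805) = 0.739274
x_5 = g(0.739274) = 0.738958
x_6 = g(0.738958) = 0.739171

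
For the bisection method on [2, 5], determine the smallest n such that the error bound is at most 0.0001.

We need (b-a)/2^n ≤ 0.0001
(5 - 2)/2^n ≤ 0.0001
3/2^n ≤ 0.0001
2^n ≥ 30000
n ≥ log₂(30000) = 14.87
n ≥ 15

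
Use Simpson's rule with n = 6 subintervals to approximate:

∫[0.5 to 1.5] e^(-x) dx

f(x) = e^(-x)
a = 0.5, b = 1.5, n = 6
h = (b - a)/n = 0.166667

Simpson's rule: (h/3)[f(x₀) + 4f(x₁) + 2f(x₂) + ... + f(xₙ)]

x_0 = 0.5000, f(x_0) = 0.606531, coefficient = 1
x_1 = 0.6667, f(x_1) = 0.513417, coefficient = 4
x_2 = 0.8333, f(x_2) = 0.434598, coefficient = 2
x_3 = 1.0000, f(x_3) = 0.367879, coefficient = 4
x_4 = 1.1667, f(x_4) = 0.311403, coefficient = 2
x_5 = 1.3333, f(x_5) = 0.263597, coefficient = 4
x_6 = 1.5000, f(x_6) = 0.223130, coefficient = 1

I ≈ (0.166667/3) × 6.901238 = 0.383402
Exact value: 0.383400
Error: 0.000002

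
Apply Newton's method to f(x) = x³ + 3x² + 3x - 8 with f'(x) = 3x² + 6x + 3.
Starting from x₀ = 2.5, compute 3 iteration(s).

f(x) = x³ + 3x² + 3x - 8
f'(x) = 3x² + 6x + 3
x₀ = 2.5

Newton-Raphson formula: x_{n+1} = x_n - f(x_n)/f'(x_n)

Iteration 1:
  f(2.500000) = 33.875000
  f'(2.500000) = 36.750000
  x_1 = 2.500000 - 33.875000/36.750000 = 1.578231
Iteration 2:
  f(1.578231) = 8.138217
  f'(1.578231) = 19.941830
  x_2 = 1.578231 - 8.138217/19.941830 = 1.170134
Iteration 3:
  f(1.170134) = 1.220199
  f'(1.170134) = 14.128438
  x_3 = 1.170134 - 1.220199/14.128438 = 1.083769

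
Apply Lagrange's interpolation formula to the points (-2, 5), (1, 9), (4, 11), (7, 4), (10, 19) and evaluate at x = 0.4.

Lagrange interpolation formula:
P(x) = Σ yᵢ × Lᵢ(x)
where Lᵢ(x) = Π_{j≠i} (x - xⱼ)/(xᵢ - xⱼ)

L_0(0.4) = (0.4 - 1)/(-2 - 1) × (0.4 - 4)/(-2 - 4) × (0.4 - 7)/(-2 - 7) × (0.4 - 10)/(-2 - 10) = 0.070400
L_1(0.4) = (0.4 - (-2))/(1 - (-2)) × (0.4 - 4)/(1 - 4) × (0.4 - 7)/(1 - 7) × (0.4 - 10)/(1 - 10) = 1.126400
L_2(0.4) = (0.4 - (-2))/(4 - (-2)) × (0.4 - 1)/(4 - 1) × (0.4 - 7)/(4 - 7) × (0.4 - 10)/(4 - 10) = -0.281600
L_3(0.4) = (0.4 - (-2))/(7 - (-2)) × (0.4 - 1)/(7 - 1) × (0.4 - 4)/(7 - 4) × (0.4 - 10)/(7 - 10) = 0.102400
L_4(0.4) = (0.4 - (-2))/(10 - (-2)) × (0.4 - 1)/(10 - 1) × (0.4 - 4)/(10 - 4) × (0.4 - 7)/(10 - 7) = -0.017600

P(0.4) = 5×L_0(0.4) + 9×L_1(0.4) + 11×L_2(0.4) + 4×L_3(0.4) + 19×L_4(0.4)
P(0.4) = 7.467200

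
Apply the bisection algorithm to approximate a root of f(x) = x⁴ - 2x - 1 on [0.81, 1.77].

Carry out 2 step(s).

f(x) = x⁴ - 2x - 1
Initial interval: [0.81, 1.77]

Iteration 1:
  c_1 = (0.810000 + 1.770000)/2 = 1.290000
  f(c_1) = f(1.290000) = -0.810771
  f(a) × f(c) ≥ 0, new interval: [1.290000, 1.770000]
Iteration 2:
  c_2 = (1.290000 + 1.770000)/2 = 1.530000
  f(c_2) = f(1.530000) = 1.419813
  f(a) × f(c) < 0, new interval: [1.290000, 1.530000]

After 2 iteration(s), the approximation is c_2 = 1.530000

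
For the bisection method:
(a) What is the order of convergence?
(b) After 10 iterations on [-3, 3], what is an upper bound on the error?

(a) Bisection has linear (order 1) convergence; the error is halved each step.

(b) Error bound = (b-a)/2^n = (3 - (-3))/2^{10}
    = 6/2^{10}

(a) 1 (linear); (b) error ≤ 5.86e-03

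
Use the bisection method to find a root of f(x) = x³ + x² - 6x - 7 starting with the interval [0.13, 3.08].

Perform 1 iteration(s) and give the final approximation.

f(x) = x³ + x² - 6x - 7
Initial interval: [0.13, 3.08]

Iteration 1:
  c_1 = (0.130000 + 3.080000)/2 = 1.605000
  f(c_1) = f(1.605000) = -9.919455
  f(a) × f(c) ≥ 0, new interval: [1.605000, 3.080000]

After 1 iteration(s), the approximation is c_1 = 1.605000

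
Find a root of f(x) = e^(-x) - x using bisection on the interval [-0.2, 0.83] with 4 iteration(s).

f(x) = e^(-x) - x
Initial interval: [-0.2, 0.83]

Iteration 1:
  c_1 = (-0.200000 + 0.830000)/2 = 0.315000
  f(c_1) = f(0.315000) = 0.414789
  f(a) × f(c) ≥ 0, new interval: [0.315000, 0.830000]
Iteration 2:
  c_2 = (0.315000 + 0.830000)/2 = 0.572500
  f(c_2) = f(0.572500) = -0.008387
  f(a) × f(c) < 0, new interval: [0.315000, 0.572500]
Iteration 3:
  c_3 = (0.315000 + 0.572500)/2 = 0.443750
  f(c_3) = f(0.443750) = 0.197876
  f(a) × f(c) ≥ 0, new interval: [0.443750, 0.572500]
Iteration 4:
  c_4 = (0.443750 + 0.572500)/2 = 0.508125
  f(c_4) = f(0.508125) = 0.093498
  f(a) × f(c) ≥ 0, new interval: [0.508125, 0.572500]

After 4 iteration(s), the approximation is c_4 = 0.508125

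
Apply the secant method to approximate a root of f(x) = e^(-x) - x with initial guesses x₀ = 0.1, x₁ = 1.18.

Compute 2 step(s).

f(x) = e^(-x) - x
x₀ = 0.1, x₁ = 1.18

Secant formula: x_{n+1} = x_n - f(x_n)(x_n - x_{n-1})/(f(x_n) - f(x_{n-1}))

Iteration 1:
  f(0.100000) = 0.804837
  f(1.180000) = -0.872721
  x_2 = 1.180000 - (-0.872721)×(1.180000 - 0.100000)/(-0.872721 - 0.804837)
       = 0.618148
Iteration 2:
  f(1.180000) = -0.872721
  f(0.618148) = -0.079207
  x_3 = 0.618148 - (-0.079207)×(0.618148 - 1.180000)/(-0.079207 - (-0.872721))
       = 0.562066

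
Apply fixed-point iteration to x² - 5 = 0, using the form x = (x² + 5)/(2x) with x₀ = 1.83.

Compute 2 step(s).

Equation: x² - 5 = 0
Fixed-point form: x = (x² + 5)/(2x)
x₀ = 1.83

x_1 = g(1.830000) = 2.281120
x_2 = g(2.281120) = 2.236513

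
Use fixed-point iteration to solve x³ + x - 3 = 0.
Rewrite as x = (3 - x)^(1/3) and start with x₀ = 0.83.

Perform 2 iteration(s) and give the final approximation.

Equation: x³ + x - 3 = 0
Fixed-point form: x = (3 - x)^(1/3)
x₀ = 0.83

x_1 = g(0.830000) = 1.294653
x_2 = g(1.294653) = 1.194733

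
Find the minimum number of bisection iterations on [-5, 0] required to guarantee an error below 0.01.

We need (b-a)/2^n ≤ 0.01
(0 - (-5))/2^n ≤ 0.01
5/2^n ≤ 0.01
2^n ≥ 500
n ≥ log₂(500) = 8.97
n ≥ 9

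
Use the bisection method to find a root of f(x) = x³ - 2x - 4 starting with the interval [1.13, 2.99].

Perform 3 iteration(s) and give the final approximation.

f(x) = x³ - 2x - 4
Initial interval: [1.13, 2.99]

Iteration 1:
  c_1 = (1.130000 + 2.990000)/2 = 2.060000
  f(c_1) = f(2.060000) = 0.621816
  f(a) × f(c) < 0, new interval: [1.130000, 2.060000]
Iteration 2:
  c_2 = (1.130000 + 2.060000)/2 = 1.595000
  f(c_2) = f(1.595000) = -3.132280
  f(a) × f(c) ≥ 0, new interval: [1.595000, 2.060000]
Iteration 3:
  c_3 = (1.595000 + 2.060000)/2 = 1.827500
  f(c_3) = f(1.827500) = -1.551595
  f(a) × f(c) ≥ 0, new interval: [1.827500, 2.060000]

After 3 iteration(s), the approximation is c_3 = 1.827500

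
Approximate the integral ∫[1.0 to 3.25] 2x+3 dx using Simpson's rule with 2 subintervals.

f(x) = 2x+3
a = 1.0, b = 3.25, n = 2
h = (b - a)/n = 1.125000

Simpson's rule: (h/3)[f(x₀) + 4f(x₁) + 2f(x₂) + ... + f(xₙ)]

x_0 = 1.0000, f(x_0) = 5.000000, coefficient = 1
x_1 = 2.1250, f(x_1) = 7.250000, coefficient = 4
x_2 = 3.2500, f(x_2) = 9.500000, coefficient = 1

I ≈ (1.125000/3) × 43.500000 = 16.312500
Exact value: 16.312500
Error: 0.000000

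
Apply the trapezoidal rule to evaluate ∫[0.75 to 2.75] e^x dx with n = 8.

f(x) = e^x
a = 0.75, b = 2.75, n = 8
h = (b - a)/n = 0.250000

Trapezoidal rule: (h/2)[f(x₀) + 2f(x₁) + 2f(x₂) + ... + f(xₙ)]

x_0 = 0.7500, f(x_0) = 2.117000, coefficient = 1
x_1 = 1.0000, f(x_1) = 2.718282, coefficient = 2
x_2 = 1.2500, f(x_2) = 3.490343, coefficient = 2
x_3 = 1.5000, f(x_3) = 4.481689, coefficient = 2
x_4 = 1.7500, f(x_4) = 5.754603, coefficient = 2
x_5 = 2.0000, f(x_5) = 7.389056, coefficient = 2
x_6 = 2.2500, f(x_6) = 9.487736, coefficient = 2
x_7 = 2.5000, f(x_7) = 12.182494, coefficient = 2
x_8 = 2.7500, f(x_8) = 15.642632, coefficient = 1

I ≈ (0.250000/2) × 108.768037 = 13.596005
Exact value: 13.525632
Error: 0.070373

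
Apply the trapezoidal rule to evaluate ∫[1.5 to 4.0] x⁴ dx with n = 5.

f(x) = x⁴
a = 1.5, b = 4.0, n = 5
h = (b - a)/n = 0.500000

Trapezoidal rule: (h/2)[f(x₀) + 2f(x₁) + 2f(x₂) + ... + f(xₙ)]

x_0 = 1.5000, f(x_0) = 5.062500, coefficient = 1
x_1 = 2.0000, f(x_1) = 16.000000, coefficient = 2
x_2 = 2.5000, f(x_2) = 39.062500, coefficient = 2
x_3 = 3.0000, f(x_3) = 81.000000, coefficient = 2
x_4 = 3.5000, f(x_4) = 150.062500, coefficient = 2
x_5 = 4.0000, f(x_5) = 256.000000, coefficient = 1

I ≈ (0.500000/2) × 833.312500 = 208.328125
Exact value: 203.281250
Error: 5.046875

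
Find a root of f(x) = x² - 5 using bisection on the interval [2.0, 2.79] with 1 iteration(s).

f(x) = x² - 5
Initial interval: [2.0, 2.79]

Iteration 1:
  c_1 = (2.000000 + 2.790000)/2 = 2.395000
  f(c_1) = f(2.395000) = 0.736025
  f(a) × f(c) < 0, new interval: [2.000000, 2.395000]

After 1 iteration(s), the approximation is c_1 = 2.395000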